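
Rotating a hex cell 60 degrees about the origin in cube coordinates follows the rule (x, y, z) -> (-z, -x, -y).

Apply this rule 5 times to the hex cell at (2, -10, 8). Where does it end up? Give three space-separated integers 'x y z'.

Start: (2, -10, 8)
Step 1: (2, -10, 8) -> (-(8), -(2), -(-10)) = (-8, -2, 10)
Step 2: (-8, -2, 10) -> (-(10), -(-8), -(-2)) = (-10, 8, 2)
Step 3: (-10, 8, 2) -> (-(2), -(-10), -(8)) = (-2, 10, -8)
Step 4: (-2, 10, -8) -> (-(-8), -(-2), -(10)) = (8, 2, -10)
Step 5: (8, 2, -10) -> (-(-10), -(8), -(2)) = (10, -8, -2)

Answer: 10 -8 -2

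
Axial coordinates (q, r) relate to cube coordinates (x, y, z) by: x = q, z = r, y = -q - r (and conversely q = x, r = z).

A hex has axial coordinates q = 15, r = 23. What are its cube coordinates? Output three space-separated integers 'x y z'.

x = q = 15
z = r = 23
y = -x - z = -(15) - (23) = -38

Answer: 15 -38 23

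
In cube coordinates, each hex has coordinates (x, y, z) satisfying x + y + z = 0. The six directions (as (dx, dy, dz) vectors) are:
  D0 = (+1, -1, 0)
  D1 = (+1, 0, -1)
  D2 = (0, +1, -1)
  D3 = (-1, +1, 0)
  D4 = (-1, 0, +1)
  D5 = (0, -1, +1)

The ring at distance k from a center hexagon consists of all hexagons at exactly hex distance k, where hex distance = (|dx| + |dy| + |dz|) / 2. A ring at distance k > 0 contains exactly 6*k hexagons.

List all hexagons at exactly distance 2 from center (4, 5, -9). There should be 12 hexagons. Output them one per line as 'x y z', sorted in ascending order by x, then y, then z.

Answer: 2 5 -7
2 6 -8
2 7 -9
3 4 -7
3 7 -10
4 3 -7
4 7 -11
5 3 -8
5 6 -11
6 3 -9
6 4 -10
6 5 -11

Derivation:
Walk ring at distance 2 from (4, 5, -9):
Start at center + D4*2 = (2, 5, -7)
  hex 0: (2, 5, -7)
  hex 1: (3, 4, -7)
  hex 2: (4, 3, -7)
  hex 3: (5, 3, -8)
  hex 4: (6, 3, -9)
  hex 5: (6, 4, -10)
  hex 6: (6, 5, -11)
  hex 7: (5, 6, -11)
  hex 8: (4, 7, -11)
  hex 9: (3, 7, -10)
  hex 10: (2, 7, -9)
  hex 11: (2, 6, -8)
Sorted: 12 hexes.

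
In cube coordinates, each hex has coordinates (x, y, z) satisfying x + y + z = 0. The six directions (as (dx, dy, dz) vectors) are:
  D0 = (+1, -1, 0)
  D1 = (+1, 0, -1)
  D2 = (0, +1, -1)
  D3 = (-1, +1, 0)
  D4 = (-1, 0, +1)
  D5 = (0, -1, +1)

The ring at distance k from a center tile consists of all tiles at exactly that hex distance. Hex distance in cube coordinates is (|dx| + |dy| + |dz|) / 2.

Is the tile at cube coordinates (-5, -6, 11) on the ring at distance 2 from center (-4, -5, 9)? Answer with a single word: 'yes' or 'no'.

|px - cx| = |-5 - (-4)| = 1
|py - cy| = |-6 - (-5)| = 1
|pz - cz| = |11 - 9| = 2
distance = (1+1+2)/2 = 4/2 = 2
radius = 2; distance == radius -> yes

Answer: yes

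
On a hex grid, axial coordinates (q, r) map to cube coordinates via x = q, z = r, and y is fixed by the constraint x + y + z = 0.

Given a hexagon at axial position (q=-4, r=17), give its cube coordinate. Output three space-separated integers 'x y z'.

Answer: -4 -13 17

Derivation:
x = q = -4
z = r = 17
y = -x - z = -(-4) - (17) = -13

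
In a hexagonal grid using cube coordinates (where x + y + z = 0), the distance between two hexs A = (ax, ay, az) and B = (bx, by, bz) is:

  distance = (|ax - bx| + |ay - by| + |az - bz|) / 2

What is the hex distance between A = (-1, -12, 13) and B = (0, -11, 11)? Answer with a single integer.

|ax - bx| = |-1 - 0| = 1
|ay - by| = |-12 - (-11)| = 1
|az - bz| = |13 - 11| = 2
distance = (1 + 1 + 2) / 2 = 4 / 2 = 2

Answer: 2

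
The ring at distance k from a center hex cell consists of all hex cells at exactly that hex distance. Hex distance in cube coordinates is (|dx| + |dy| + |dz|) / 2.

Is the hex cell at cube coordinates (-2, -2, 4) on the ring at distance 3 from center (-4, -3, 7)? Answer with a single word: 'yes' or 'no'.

|px - cx| = |-2 - (-4)| = 2
|py - cy| = |-2 - (-3)| = 1
|pz - cz| = |4 - 7| = 3
distance = (2+1+3)/2 = 6/2 = 3
radius = 3; distance == radius -> yes

Answer: yes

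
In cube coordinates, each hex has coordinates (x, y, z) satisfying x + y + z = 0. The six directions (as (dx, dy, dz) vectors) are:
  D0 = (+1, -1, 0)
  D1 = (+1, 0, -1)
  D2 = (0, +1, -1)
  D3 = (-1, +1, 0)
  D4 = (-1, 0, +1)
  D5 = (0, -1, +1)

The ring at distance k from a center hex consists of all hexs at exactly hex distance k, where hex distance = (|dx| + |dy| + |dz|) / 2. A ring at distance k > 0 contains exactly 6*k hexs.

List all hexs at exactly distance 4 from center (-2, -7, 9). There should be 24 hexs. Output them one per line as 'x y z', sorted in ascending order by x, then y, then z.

Walk ring at distance 4 from (-2, -7, 9):
Start at center + D4*4 = (-6, -7, 13)
  hex 0: (-6, -7, 13)
  hex 1: (-5, -8, 13)
  hex 2: (-4, -9, 13)
  hex 3: (-3, -10, 13)
  hex 4: (-2, -11, 13)
  hex 5: (-1, -11, 12)
  hex 6: (0, -11, 11)
  hex 7: (1, -11, 10)
  hex 8: (2, -11, 9)
  hex 9: (2, -10, 8)
  hex 10: (2, -9, 7)
  hex 11: (2, -8, 6)
  hex 12: (2, -7, 5)
  hex 13: (1, -6, 5)
  hex 14: (0, -5, 5)
  hex 15: (-1, -4, 5)
  hex 16: (-2, -3, 5)
  hex 17: (-3, -3, 6)
  hex 18: (-4, -3, 7)
  hex 19: (-5, -3, 8)
  hex 20: (-6, -3, 9)
  hex 21: (-6, -4, 10)
  hex 22: (-6, -5, 11)
  hex 23: (-6, -6, 12)
Sorted: 24 hexes.

Answer: -6 -7 13
-6 -6 12
-6 -5 11
-6 -4 10
-6 -3 9
-5 -8 13
-5 -3 8
-4 -9 13
-4 -3 7
-3 -10 13
-3 -3 6
-2 -11 13
-2 -3 5
-1 -11 12
-1 -4 5
0 -11 11
0 -5 5
1 -11 10
1 -6 5
2 -11 9
2 -10 8
2 -9 7
2 -8 6
2 -7 5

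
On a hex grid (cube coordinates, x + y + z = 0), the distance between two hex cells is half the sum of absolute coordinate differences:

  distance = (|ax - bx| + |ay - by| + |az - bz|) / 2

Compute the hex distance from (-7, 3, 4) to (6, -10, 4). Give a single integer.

Answer: 13

Derivation:
|ax - bx| = |-7 - 6| = 13
|ay - by| = |3 - (-10)| = 13
|az - bz| = |4 - 4| = 0
distance = (13 + 13 + 0) / 2 = 26 / 2 = 13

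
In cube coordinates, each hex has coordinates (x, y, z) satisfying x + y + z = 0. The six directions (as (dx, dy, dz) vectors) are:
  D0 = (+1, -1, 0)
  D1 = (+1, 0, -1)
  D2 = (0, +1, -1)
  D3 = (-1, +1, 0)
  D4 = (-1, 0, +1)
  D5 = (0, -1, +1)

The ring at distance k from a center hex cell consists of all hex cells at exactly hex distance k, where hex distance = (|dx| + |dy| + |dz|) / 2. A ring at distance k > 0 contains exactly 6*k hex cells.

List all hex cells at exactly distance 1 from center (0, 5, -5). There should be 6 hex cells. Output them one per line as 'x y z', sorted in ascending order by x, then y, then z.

Answer: -1 5 -4
-1 6 -5
0 4 -4
0 6 -6
1 4 -5
1 5 -6

Derivation:
Walk ring at distance 1 from (0, 5, -5):
Start at center + D4*1 = (-1, 5, -4)
  hex 0: (-1, 5, -4)
  hex 1: (0, 4, -4)
  hex 2: (1, 4, -5)
  hex 3: (1, 5, -6)
  hex 4: (0, 6, -6)
  hex 5: (-1, 6, -5)
Sorted: 6 hexes.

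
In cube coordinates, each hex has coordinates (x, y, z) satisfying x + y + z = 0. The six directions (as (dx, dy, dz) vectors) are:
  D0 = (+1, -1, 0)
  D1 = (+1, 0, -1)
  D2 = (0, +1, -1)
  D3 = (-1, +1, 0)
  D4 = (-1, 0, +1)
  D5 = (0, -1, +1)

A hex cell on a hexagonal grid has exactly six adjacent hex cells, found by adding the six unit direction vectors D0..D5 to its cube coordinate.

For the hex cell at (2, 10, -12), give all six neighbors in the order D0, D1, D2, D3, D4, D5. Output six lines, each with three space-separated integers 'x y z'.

Center: (2, 10, -12). Add each direction:
  D0: (2, 10, -12) + (1, -1, 0) = (3, 9, -12)
  D1: (2, 10, -12) + (1, 0, -1) = (3, 10, -13)
  D2: (2, 10, -12) + (0, 1, -1) = (2, 11, -13)
  D3: (2, 10, -12) + (-1, 1, 0) = (1, 11, -12)
  D4: (2, 10, -12) + (-1, 0, 1) = (1, 10, -11)
  D5: (2, 10, -12) + (0, -1, 1) = (2, 9, -11)

Answer: 3 9 -12
3 10 -13
2 11 -13
1 11 -12
1 10 -11
2 9 -11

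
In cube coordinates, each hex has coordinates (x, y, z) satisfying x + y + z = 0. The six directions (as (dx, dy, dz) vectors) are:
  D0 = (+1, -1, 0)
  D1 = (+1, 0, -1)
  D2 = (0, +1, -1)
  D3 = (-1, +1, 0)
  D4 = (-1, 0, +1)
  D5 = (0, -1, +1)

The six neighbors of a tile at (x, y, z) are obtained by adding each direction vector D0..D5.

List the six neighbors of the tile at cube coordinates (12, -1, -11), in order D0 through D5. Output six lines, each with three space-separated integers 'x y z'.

Center: (12, -1, -11). Add each direction:
  D0: (12, -1, -11) + (1, -1, 0) = (13, -2, -11)
  D1: (12, -1, -11) + (1, 0, -1) = (13, -1, -12)
  D2: (12, -1, -11) + (0, 1, -1) = (12, 0, -12)
  D3: (12, -1, -11) + (-1, 1, 0) = (11, 0, -11)
  D4: (12, -1, -11) + (-1, 0, 1) = (11, -1, -10)
  D5: (12, -1, -11) + (0, -1, 1) = (12, -2, -10)

Answer: 13 -2 -11
13 -1 -12
12 0 -12
11 0 -11
11 -1 -10
12 -2 -10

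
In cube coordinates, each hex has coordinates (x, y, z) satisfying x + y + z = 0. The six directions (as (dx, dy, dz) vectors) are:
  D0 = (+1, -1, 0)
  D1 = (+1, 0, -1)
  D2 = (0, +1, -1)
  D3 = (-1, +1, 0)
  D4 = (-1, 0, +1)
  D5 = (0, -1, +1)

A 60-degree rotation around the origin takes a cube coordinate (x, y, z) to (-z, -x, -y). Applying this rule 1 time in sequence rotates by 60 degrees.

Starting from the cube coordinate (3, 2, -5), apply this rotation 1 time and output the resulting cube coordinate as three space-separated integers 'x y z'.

Answer: 5 -3 -2

Derivation:
Start: (3, 2, -5)
Step 1: (3, 2, -5) -> (-(-5), -(3), -(2)) = (5, -3, -2)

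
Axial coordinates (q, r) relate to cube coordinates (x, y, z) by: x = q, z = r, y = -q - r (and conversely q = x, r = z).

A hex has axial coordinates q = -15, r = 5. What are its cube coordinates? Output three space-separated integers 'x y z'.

x = q = -15
z = r = 5
y = -x - z = -(-15) - (5) = 10

Answer: -15 10 5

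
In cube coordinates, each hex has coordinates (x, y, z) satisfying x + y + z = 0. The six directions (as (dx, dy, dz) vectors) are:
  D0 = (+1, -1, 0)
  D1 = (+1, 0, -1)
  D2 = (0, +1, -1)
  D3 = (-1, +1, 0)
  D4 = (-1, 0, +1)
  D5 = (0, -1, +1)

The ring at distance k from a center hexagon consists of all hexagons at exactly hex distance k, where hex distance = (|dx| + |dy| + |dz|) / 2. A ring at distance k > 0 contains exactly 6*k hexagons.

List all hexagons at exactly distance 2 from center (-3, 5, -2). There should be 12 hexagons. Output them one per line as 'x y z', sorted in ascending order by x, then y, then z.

Answer: -5 5 0
-5 6 -1
-5 7 -2
-4 4 0
-4 7 -3
-3 3 0
-3 7 -4
-2 3 -1
-2 6 -4
-1 3 -2
-1 4 -3
-1 5 -4

Derivation:
Walk ring at distance 2 from (-3, 5, -2):
Start at center + D4*2 = (-5, 5, 0)
  hex 0: (-5, 5, 0)
  hex 1: (-4, 4, 0)
  hex 2: (-3, 3, 0)
  hex 3: (-2, 3, -1)
  hex 4: (-1, 3, -2)
  hex 5: (-1, 4, -3)
  hex 6: (-1, 5, -4)
  hex 7: (-2, 6, -4)
  hex 8: (-3, 7, -4)
  hex 9: (-4, 7, -3)
  hex 10: (-5, 7, -2)
  hex 11: (-5, 6, -1)
Sorted: 12 hexes.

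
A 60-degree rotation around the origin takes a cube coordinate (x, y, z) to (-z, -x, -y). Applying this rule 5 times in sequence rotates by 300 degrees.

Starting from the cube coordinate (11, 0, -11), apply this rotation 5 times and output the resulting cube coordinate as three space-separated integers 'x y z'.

Start: (11, 0, -11)
Step 1: (11, 0, -11) -> (-(-11), -(11), -(0)) = (11, -11, 0)
Step 2: (11, -11, 0) -> (-(0), -(11), -(-11)) = (0, -11, 11)
Step 3: (0, -11, 11) -> (-(11), -(0), -(-11)) = (-11, 0, 11)
Step 4: (-11, 0, 11) -> (-(11), -(-11), -(0)) = (-11, 11, 0)
Step 5: (-11, 11, 0) -> (-(0), -(-11), -(11)) = (0, 11, -11)

Answer: 0 11 -11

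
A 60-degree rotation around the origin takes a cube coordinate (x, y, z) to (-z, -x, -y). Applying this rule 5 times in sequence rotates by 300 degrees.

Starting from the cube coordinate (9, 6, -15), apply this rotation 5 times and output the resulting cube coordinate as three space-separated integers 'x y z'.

Start: (9, 6, -15)
Step 1: (9, 6, -15) -> (-(-15), -(9), -(6)) = (15, -9, -6)
Step 2: (15, -9, -6) -> (-(-6), -(15), -(-9)) = (6, -15, 9)
Step 3: (6, -15, 9) -> (-(9), -(6), -(-15)) = (-9, -6, 15)
Step 4: (-9, -6, 15) -> (-(15), -(-9), -(-6)) = (-15, 9, 6)
Step 5: (-15, 9, 6) -> (-(6), -(-15), -(9)) = (-6, 15, -9)

Answer: -6 15 -9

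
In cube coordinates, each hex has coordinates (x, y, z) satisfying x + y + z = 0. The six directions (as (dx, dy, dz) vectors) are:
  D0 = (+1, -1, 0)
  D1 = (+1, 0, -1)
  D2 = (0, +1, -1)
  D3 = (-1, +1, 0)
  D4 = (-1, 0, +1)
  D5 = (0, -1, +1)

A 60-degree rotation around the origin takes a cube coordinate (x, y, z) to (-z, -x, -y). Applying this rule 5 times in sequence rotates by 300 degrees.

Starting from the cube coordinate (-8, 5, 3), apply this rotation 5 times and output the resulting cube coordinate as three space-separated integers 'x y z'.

Start: (-8, 5, 3)
Step 1: (-8, 5, 3) -> (-(3), -(-8), -(5)) = (-3, 8, -5)
Step 2: (-3, 8, -5) -> (-(-5), -(-3), -(8)) = (5, 3, -8)
Step 3: (5, 3, -8) -> (-(-8), -(5), -(3)) = (8, -5, -3)
Step 4: (8, -5, -3) -> (-(-3), -(8), -(-5)) = (3, -8, 5)
Step 5: (3, -8, 5) -> (-(5), -(3), -(-8)) = (-5, -3, 8)

Answer: -5 -3 8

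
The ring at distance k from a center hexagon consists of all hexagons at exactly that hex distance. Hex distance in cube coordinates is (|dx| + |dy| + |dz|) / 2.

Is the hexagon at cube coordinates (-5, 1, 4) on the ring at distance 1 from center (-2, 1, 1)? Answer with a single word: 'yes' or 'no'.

Answer: no

Derivation:
|px - cx| = |-5 - (-2)| = 3
|py - cy| = |1 - 1| = 0
|pz - cz| = |4 - 1| = 3
distance = (3+0+3)/2 = 6/2 = 3
radius = 1; distance != radius -> no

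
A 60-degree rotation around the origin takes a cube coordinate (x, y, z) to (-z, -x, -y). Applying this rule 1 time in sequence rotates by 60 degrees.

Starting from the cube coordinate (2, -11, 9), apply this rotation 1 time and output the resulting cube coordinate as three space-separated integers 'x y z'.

Answer: -9 -2 11

Derivation:
Start: (2, -11, 9)
Step 1: (2, -11, 9) -> (-(9), -(2), -(-11)) = (-9, -2, 11)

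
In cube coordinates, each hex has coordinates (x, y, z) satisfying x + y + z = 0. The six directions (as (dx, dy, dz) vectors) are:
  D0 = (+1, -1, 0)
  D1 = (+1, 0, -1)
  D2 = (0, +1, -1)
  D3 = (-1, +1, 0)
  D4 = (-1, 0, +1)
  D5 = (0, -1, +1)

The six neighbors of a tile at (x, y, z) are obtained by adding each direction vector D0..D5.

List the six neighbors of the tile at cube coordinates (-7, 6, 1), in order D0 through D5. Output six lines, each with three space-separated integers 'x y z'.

Center: (-7, 6, 1). Add each direction:
  D0: (-7, 6, 1) + (1, -1, 0) = (-6, 5, 1)
  D1: (-7, 6, 1) + (1, 0, -1) = (-6, 6, 0)
  D2: (-7, 6, 1) + (0, 1, -1) = (-7, 7, 0)
  D3: (-7, 6, 1) + (-1, 1, 0) = (-8, 7, 1)
  D4: (-7, 6, 1) + (-1, 0, 1) = (-8, 6, 2)
  D5: (-7, 6, 1) + (0, -1, 1) = (-7, 5, 2)

Answer: -6 5 1
-6 6 0
-7 7 0
-8 7 1
-8 6 2
-7 5 2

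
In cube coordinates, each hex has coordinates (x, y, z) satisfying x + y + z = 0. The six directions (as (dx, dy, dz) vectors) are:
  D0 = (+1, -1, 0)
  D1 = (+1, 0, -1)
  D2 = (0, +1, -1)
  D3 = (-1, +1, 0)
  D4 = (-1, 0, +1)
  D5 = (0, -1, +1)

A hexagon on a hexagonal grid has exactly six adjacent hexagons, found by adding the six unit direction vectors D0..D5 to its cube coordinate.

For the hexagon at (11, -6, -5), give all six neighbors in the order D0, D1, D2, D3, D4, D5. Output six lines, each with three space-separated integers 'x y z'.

Answer: 12 -7 -5
12 -6 -6
11 -5 -6
10 -5 -5
10 -6 -4
11 -7 -4

Derivation:
Center: (11, -6, -5). Add each direction:
  D0: (11, -6, -5) + (1, -1, 0) = (12, -7, -5)
  D1: (11, -6, -5) + (1, 0, -1) = (12, -6, -6)
  D2: (11, -6, -5) + (0, 1, -1) = (11, -5, -6)
  D3: (11, -6, -5) + (-1, 1, 0) = (10, -5, -5)
  D4: (11, -6, -5) + (-1, 0, 1) = (10, -6, -4)
  D5: (11, -6, -5) + (0, -1, 1) = (11, -7, -4)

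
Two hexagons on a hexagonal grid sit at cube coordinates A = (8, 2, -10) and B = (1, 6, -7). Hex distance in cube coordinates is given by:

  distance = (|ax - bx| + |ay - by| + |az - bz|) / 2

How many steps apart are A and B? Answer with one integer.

Answer: 7

Derivation:
|ax - bx| = |8 - 1| = 7
|ay - by| = |2 - 6| = 4
|az - bz| = |-10 - (-7)| = 3
distance = (7 + 4 + 3) / 2 = 14 / 2 = 7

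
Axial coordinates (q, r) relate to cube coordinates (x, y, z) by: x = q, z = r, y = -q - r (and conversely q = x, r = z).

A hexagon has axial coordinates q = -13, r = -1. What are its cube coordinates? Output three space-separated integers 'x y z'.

x = q = -13
z = r = -1
y = -x - z = -(-13) - (-1) = 14

Answer: -13 14 -1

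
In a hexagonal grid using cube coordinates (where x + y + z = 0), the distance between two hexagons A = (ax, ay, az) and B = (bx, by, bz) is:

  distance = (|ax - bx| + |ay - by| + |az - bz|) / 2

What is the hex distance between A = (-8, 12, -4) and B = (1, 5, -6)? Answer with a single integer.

|ax - bx| = |-8 - 1| = 9
|ay - by| = |12 - 5| = 7
|az - bz| = |-4 - (-6)| = 2
distance = (9 + 7 + 2) / 2 = 18 / 2 = 9

Answer: 9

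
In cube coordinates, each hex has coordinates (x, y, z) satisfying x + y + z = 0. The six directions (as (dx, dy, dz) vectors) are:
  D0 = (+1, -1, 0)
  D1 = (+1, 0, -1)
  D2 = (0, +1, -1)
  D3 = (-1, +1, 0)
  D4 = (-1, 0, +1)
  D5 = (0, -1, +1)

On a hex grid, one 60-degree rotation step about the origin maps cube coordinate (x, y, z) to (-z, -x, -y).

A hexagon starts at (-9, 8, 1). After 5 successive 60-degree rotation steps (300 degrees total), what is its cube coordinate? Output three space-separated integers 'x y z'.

Answer: -8 -1 9

Derivation:
Start: (-9, 8, 1)
Step 1: (-9, 8, 1) -> (-(1), -(-9), -(8)) = (-1, 9, -8)
Step 2: (-1, 9, -8) -> (-(-8), -(-1), -(9)) = (8, 1, -9)
Step 3: (8, 1, -9) -> (-(-9), -(8), -(1)) = (9, -8, -1)
Step 4: (9, -8, -1) -> (-(-1), -(9), -(-8)) = (1, -9, 8)
Step 5: (1, -9, 8) -> (-(8), -(1), -(-9)) = (-8, -1, 9)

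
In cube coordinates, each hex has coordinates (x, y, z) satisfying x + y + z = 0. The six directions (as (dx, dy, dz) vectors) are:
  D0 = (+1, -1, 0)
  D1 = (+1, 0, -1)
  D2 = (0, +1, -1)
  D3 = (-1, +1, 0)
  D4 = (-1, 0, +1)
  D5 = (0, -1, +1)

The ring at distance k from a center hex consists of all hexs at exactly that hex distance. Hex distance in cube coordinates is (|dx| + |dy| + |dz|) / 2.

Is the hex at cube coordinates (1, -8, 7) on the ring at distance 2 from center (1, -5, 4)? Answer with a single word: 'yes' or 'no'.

|px - cx| = |1 - 1| = 0
|py - cy| = |-8 - (-5)| = 3
|pz - cz| = |7 - 4| = 3
distance = (0+3+3)/2 = 6/2 = 3
radius = 2; distance != radius -> no

Answer: no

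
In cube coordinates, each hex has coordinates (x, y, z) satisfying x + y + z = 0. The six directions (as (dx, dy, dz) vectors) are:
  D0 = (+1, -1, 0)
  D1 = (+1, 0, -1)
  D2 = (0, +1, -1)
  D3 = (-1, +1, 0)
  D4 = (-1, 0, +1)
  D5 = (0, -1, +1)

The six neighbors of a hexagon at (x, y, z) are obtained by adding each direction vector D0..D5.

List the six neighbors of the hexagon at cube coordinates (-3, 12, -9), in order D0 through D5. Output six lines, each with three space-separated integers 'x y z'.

Answer: -2 11 -9
-2 12 -10
-3 13 -10
-4 13 -9
-4 12 -8
-3 11 -8

Derivation:
Center: (-3, 12, -9). Add each direction:
  D0: (-3, 12, -9) + (1, -1, 0) = (-2, 11, -9)
  D1: (-3, 12, -9) + (1, 0, -1) = (-2, 12, -10)
  D2: (-3, 12, -9) + (0, 1, -1) = (-3, 13, -10)
  D3: (-3, 12, -9) + (-1, 1, 0) = (-4, 13, -9)
  D4: (-3, 12, -9) + (-1, 0, 1) = (-4, 12, -8)
  D5: (-3, 12, -9) + (0, -1, 1) = (-3, 11, -8)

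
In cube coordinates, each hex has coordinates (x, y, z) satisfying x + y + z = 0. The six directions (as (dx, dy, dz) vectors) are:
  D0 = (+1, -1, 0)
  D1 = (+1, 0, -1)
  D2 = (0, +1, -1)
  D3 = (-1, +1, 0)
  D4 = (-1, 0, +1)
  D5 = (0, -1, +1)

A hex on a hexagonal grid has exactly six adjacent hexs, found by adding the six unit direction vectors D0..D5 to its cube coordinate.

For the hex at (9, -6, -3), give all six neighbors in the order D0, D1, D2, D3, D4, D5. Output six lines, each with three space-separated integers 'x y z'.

Answer: 10 -7 -3
10 -6 -4
9 -5 -4
8 -5 -3
8 -6 -2
9 -7 -2

Derivation:
Center: (9, -6, -3). Add each direction:
  D0: (9, -6, -3) + (1, -1, 0) = (10, -7, -3)
  D1: (9, -6, -3) + (1, 0, -1) = (10, -6, -4)
  D2: (9, -6, -3) + (0, 1, -1) = (9, -5, -4)
  D3: (9, -6, -3) + (-1, 1, 0) = (8, -5, -3)
  D4: (9, -6, -3) + (-1, 0, 1) = (8, -6, -2)
  D5: (9, -6, -3) + (0, -1, 1) = (9, -7, -2)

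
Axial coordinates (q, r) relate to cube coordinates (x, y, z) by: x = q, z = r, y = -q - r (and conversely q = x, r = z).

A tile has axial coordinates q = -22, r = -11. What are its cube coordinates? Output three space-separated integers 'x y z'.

Answer: -22 33 -11

Derivation:
x = q = -22
z = r = -11
y = -x - z = -(-22) - (-11) = 33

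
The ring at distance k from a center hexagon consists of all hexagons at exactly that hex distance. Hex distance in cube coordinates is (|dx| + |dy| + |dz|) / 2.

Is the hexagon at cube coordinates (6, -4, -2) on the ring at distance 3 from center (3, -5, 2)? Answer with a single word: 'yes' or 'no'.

Answer: no

Derivation:
|px - cx| = |6 - 3| = 3
|py - cy| = |-4 - (-5)| = 1
|pz - cz| = |-2 - 2| = 4
distance = (3+1+4)/2 = 8/2 = 4
radius = 3; distance != radius -> no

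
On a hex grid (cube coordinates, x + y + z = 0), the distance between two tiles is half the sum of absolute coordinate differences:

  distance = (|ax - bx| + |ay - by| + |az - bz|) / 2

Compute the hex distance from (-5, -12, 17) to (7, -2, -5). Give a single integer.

|ax - bx| = |-5 - 7| = 12
|ay - by| = |-12 - (-2)| = 10
|az - bz| = |17 - (-5)| = 22
distance = (12 + 10 + 22) / 2 = 44 / 2 = 22

Answer: 22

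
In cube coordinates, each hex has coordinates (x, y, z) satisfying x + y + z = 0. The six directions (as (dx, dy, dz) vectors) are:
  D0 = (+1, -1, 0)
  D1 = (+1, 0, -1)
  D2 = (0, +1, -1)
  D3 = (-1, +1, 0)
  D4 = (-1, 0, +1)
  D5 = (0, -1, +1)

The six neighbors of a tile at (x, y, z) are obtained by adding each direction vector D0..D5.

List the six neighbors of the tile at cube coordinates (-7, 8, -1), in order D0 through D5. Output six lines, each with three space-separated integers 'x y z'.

Answer: -6 7 -1
-6 8 -2
-7 9 -2
-8 9 -1
-8 8 0
-7 7 0

Derivation:
Center: (-7, 8, -1). Add each direction:
  D0: (-7, 8, -1) + (1, -1, 0) = (-6, 7, -1)
  D1: (-7, 8, -1) + (1, 0, -1) = (-6, 8, -2)
  D2: (-7, 8, -1) + (0, 1, -1) = (-7, 9, -2)
  D3: (-7, 8, -1) + (-1, 1, 0) = (-8, 9, -1)
  D4: (-7, 8, -1) + (-1, 0, 1) = (-8, 8, 0)
  D5: (-7, 8, -1) + (0, -1, 1) = (-7, 7, 0)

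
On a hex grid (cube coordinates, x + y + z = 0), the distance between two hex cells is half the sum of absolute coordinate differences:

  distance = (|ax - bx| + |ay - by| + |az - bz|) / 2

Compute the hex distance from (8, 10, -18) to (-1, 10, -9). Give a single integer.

Answer: 9

Derivation:
|ax - bx| = |8 - (-1)| = 9
|ay - by| = |10 - 10| = 0
|az - bz| = |-18 - (-9)| = 9
distance = (9 + 0 + 9) / 2 = 18 / 2 = 9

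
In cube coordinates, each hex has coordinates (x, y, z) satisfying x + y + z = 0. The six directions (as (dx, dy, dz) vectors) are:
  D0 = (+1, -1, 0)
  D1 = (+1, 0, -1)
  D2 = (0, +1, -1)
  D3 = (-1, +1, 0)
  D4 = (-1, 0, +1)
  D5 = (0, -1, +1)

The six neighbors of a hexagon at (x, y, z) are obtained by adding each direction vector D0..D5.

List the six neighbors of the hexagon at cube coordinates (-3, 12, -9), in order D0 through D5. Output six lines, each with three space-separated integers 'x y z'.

Answer: -2 11 -9
-2 12 -10
-3 13 -10
-4 13 -9
-4 12 -8
-3 11 -8

Derivation:
Center: (-3, 12, -9). Add each direction:
  D0: (-3, 12, -9) + (1, -1, 0) = (-2, 11, -9)
  D1: (-3, 12, -9) + (1, 0, -1) = (-2, 12, -10)
  D2: (-3, 12, -9) + (0, 1, -1) = (-3, 13, -10)
  D3: (-3, 12, -9) + (-1, 1, 0) = (-4, 13, -9)
  D4: (-3, 12, -9) + (-1, 0, 1) = (-4, 12, -8)
  D5: (-3, 12, -9) + (0, -1, 1) = (-3, 11, -8)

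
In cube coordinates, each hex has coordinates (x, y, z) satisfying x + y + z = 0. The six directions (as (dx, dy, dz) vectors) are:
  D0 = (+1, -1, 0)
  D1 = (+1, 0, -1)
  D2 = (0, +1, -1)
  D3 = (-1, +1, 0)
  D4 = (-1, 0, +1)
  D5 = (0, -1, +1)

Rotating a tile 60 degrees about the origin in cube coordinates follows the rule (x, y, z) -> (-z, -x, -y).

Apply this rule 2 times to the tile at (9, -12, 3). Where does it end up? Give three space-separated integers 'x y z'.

Answer: -12 3 9

Derivation:
Start: (9, -12, 3)
Step 1: (9, -12, 3) -> (-(3), -(9), -(-12)) = (-3, -9, 12)
Step 2: (-3, -9, 12) -> (-(12), -(-3), -(-9)) = (-12, 3, 9)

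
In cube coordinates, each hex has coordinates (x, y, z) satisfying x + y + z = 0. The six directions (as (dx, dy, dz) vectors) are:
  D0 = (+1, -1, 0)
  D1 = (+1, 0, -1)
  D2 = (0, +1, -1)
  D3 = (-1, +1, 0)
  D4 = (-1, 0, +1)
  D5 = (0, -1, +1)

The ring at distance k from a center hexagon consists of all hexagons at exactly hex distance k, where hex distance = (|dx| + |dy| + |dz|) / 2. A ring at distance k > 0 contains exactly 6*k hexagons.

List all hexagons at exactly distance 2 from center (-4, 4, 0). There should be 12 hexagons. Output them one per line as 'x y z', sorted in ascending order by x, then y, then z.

Answer: -6 4 2
-6 5 1
-6 6 0
-5 3 2
-5 6 -1
-4 2 2
-4 6 -2
-3 2 1
-3 5 -2
-2 2 0
-2 3 -1
-2 4 -2

Derivation:
Walk ring at distance 2 from (-4, 4, 0):
Start at center + D4*2 = (-6, 4, 2)
  hex 0: (-6, 4, 2)
  hex 1: (-5, 3, 2)
  hex 2: (-4, 2, 2)
  hex 3: (-3, 2, 1)
  hex 4: (-2, 2, 0)
  hex 5: (-2, 3, -1)
  hex 6: (-2, 4, -2)
  hex 7: (-3, 5, -2)
  hex 8: (-4, 6, -2)
  hex 9: (-5, 6, -1)
  hex 10: (-6, 6, 0)
  hex 11: (-6, 5, 1)
Sorted: 12 hexes.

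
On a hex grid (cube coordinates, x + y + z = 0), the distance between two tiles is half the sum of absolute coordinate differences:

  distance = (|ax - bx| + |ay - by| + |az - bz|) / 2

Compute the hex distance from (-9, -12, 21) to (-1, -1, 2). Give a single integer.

Answer: 19

Derivation:
|ax - bx| = |-9 - (-1)| = 8
|ay - by| = |-12 - (-1)| = 11
|az - bz| = |21 - 2| = 19
distance = (8 + 11 + 19) / 2 = 38 / 2 = 19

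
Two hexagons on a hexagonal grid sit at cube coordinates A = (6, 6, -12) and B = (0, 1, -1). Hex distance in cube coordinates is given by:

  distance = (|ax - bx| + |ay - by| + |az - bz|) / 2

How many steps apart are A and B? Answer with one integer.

Answer: 11

Derivation:
|ax - bx| = |6 - 0| = 6
|ay - by| = |6 - 1| = 5
|az - bz| = |-12 - (-1)| = 11
distance = (6 + 5 + 11) / 2 = 22 / 2 = 11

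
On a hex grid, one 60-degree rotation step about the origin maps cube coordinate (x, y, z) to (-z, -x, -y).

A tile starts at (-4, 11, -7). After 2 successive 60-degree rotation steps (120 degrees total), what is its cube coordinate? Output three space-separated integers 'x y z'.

Start: (-4, 11, -7)
Step 1: (-4, 11, -7) -> (-(-7), -(-4), -(11)) = (7, 4, -11)
Step 2: (7, 4, -11) -> (-(-11), -(7), -(4)) = (11, -7, -4)

Answer: 11 -7 -4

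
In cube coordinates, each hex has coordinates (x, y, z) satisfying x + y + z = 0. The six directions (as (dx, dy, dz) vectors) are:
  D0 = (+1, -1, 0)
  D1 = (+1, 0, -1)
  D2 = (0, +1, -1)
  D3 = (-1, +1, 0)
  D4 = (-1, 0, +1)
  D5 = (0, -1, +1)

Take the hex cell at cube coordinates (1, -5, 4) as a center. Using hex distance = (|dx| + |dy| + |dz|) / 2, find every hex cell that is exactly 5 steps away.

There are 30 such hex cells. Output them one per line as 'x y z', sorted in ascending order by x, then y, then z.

Walk ring at distance 5 from (1, -5, 4):
Start at center + D4*5 = (-4, -5, 9)
  hex 0: (-4, -5, 9)
  hex 1: (-3, -6, 9)
  hex 2: (-2, -7, 9)
  hex 3: (-1, -8, 9)
  hex 4: (0, -9, 9)
  hex 5: (1, -10, 9)
  hex 6: (2, -10, 8)
  hex 7: (3, -10, 7)
  hex 8: (4, -10, 6)
  hex 9: (5, -10, 5)
  hex 10: (6, -10, 4)
  hex 11: (6, -9, 3)
  hex 12: (6, -8, 2)
  hex 13: (6, -7, 1)
  hex 14: (6, -6, 0)
  hex 15: (6, -5, -1)
  hex 16: (5, -4, -1)
  hex 17: (4, -3, -1)
  hex 18: (3, -2, -1)
  hex 19: (2, -1, -1)
  hex 20: (1, 0, -1)
  hex 21: (0, 0, 0)
  hex 22: (-1, 0, 1)
  hex 23: (-2, 0, 2)
  hex 24: (-3, 0, 3)
  hex 25: (-4, 0, 4)
  hex 26: (-4, -1, 5)
  hex 27: (-4, -2, 6)
  hex 28: (-4, -3, 7)
  hex 29: (-4, -4, 8)
Sorted: 30 hexes.

Answer: -4 -5 9
-4 -4 8
-4 -3 7
-4 -2 6
-4 -1 5
-4 0 4
-3 -6 9
-3 0 3
-2 -7 9
-2 0 2
-1 -8 9
-1 0 1
0 -9 9
0 0 0
1 -10 9
1 0 -1
2 -10 8
2 -1 -1
3 -10 7
3 -2 -1
4 -10 6
4 -3 -1
5 -10 5
5 -4 -1
6 -10 4
6 -9 3
6 -8 2
6 -7 1
6 -6 0
6 -5 -1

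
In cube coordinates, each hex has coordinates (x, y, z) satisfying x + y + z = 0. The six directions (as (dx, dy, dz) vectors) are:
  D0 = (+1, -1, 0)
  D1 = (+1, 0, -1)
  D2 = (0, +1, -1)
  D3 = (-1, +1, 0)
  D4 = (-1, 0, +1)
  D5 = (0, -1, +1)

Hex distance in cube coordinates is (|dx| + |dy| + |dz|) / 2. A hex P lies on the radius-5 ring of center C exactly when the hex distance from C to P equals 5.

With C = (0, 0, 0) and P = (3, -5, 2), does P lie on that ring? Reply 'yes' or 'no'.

Answer: yes

Derivation:
|px - cx| = |3 - 0| = 3
|py - cy| = |-5 - 0| = 5
|pz - cz| = |2 - 0| = 2
distance = (3+5+2)/2 = 10/2 = 5
radius = 5; distance == radius -> yes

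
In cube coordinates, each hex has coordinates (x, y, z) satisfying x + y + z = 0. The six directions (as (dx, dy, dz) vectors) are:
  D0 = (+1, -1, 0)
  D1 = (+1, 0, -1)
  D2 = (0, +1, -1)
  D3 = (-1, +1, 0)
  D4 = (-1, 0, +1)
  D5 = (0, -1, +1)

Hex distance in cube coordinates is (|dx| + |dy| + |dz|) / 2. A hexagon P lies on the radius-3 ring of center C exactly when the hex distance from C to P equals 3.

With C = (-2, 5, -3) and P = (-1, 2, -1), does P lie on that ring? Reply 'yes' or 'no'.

|px - cx| = |-1 - (-2)| = 1
|py - cy| = |2 - 5| = 3
|pz - cz| = |-1 - (-3)| = 2
distance = (1+3+2)/2 = 6/2 = 3
radius = 3; distance == radius -> yes

Answer: yes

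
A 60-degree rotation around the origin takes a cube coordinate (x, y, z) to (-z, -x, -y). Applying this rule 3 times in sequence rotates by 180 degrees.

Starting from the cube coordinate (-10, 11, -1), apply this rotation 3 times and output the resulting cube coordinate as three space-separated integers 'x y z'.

Start: (-10, 11, -1)
Step 1: (-10, 11, -1) -> (-(-1), -(-10), -(11)) = (1, 10, -11)
Step 2: (1, 10, -11) -> (-(-11), -(1), -(10)) = (11, -1, -10)
Step 3: (11, -1, -10) -> (-(-10), -(11), -(-1)) = (10, -11, 1)

Answer: 10 -11 1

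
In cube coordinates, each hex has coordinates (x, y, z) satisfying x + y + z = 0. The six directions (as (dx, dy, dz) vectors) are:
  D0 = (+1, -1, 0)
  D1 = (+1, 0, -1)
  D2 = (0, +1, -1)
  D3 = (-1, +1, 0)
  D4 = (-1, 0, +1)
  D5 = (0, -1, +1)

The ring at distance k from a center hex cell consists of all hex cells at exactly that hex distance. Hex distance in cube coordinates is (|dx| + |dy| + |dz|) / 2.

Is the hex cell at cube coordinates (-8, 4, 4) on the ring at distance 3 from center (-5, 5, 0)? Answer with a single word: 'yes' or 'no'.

|px - cx| = |-8 - (-5)| = 3
|py - cy| = |4 - 5| = 1
|pz - cz| = |4 - 0| = 4
distance = (3+1+4)/2 = 8/2 = 4
radius = 3; distance != radius -> no

Answer: no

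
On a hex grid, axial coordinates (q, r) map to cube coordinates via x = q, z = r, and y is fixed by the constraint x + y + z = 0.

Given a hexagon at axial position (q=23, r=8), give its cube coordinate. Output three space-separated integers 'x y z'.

x = q = 23
z = r = 8
y = -x - z = -(23) - (8) = -31

Answer: 23 -31 8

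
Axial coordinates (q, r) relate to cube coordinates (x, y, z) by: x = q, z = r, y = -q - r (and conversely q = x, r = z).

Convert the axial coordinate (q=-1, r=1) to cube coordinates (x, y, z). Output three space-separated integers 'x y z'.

x = q = -1
z = r = 1
y = -x - z = -(-1) - (1) = 0

Answer: -1 0 1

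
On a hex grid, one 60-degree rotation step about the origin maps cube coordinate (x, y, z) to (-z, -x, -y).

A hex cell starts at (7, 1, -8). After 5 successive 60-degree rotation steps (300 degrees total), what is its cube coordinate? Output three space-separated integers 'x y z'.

Answer: -1 8 -7

Derivation:
Start: (7, 1, -8)
Step 1: (7, 1, -8) -> (-(-8), -(7), -(1)) = (8, -7, -1)
Step 2: (8, -7, -1) -> (-(-1), -(8), -(-7)) = (1, -8, 7)
Step 3: (1, -8, 7) -> (-(7), -(1), -(-8)) = (-7, -1, 8)
Step 4: (-7, -1, 8) -> (-(8), -(-7), -(-1)) = (-8, 7, 1)
Step 5: (-8, 7, 1) -> (-(1), -(-8), -(7)) = (-1, 8, -7)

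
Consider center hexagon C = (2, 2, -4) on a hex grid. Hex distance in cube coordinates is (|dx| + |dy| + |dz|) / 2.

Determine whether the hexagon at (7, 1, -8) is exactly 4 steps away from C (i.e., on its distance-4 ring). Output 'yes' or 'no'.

|px - cx| = |7 - 2| = 5
|py - cy| = |1 - 2| = 1
|pz - cz| = |-8 - (-4)| = 4
distance = (5+1+4)/2 = 10/2 = 5
radius = 4; distance != radius -> no

Answer: no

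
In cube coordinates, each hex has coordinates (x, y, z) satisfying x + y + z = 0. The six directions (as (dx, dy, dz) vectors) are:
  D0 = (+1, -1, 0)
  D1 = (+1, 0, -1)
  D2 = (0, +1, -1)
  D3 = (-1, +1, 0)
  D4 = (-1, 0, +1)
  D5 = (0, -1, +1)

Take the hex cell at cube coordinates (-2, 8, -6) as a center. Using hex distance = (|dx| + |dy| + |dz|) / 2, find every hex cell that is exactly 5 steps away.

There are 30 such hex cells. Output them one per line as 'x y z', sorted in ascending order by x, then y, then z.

Answer: -7 8 -1
-7 9 -2
-7 10 -3
-7 11 -4
-7 12 -5
-7 13 -6
-6 7 -1
-6 13 -7
-5 6 -1
-5 13 -8
-4 5 -1
-4 13 -9
-3 4 -1
-3 13 -10
-2 3 -1
-2 13 -11
-1 3 -2
-1 12 -11
0 3 -3
0 11 -11
1 3 -4
1 10 -11
2 3 -5
2 9 -11
3 3 -6
3 4 -7
3 5 -8
3 6 -9
3 7 -10
3 8 -11

Derivation:
Walk ring at distance 5 from (-2, 8, -6):
Start at center + D4*5 = (-7, 8, -1)
  hex 0: (-7, 8, -1)
  hex 1: (-6, 7, -1)
  hex 2: (-5, 6, -1)
  hex 3: (-4, 5, -1)
  hex 4: (-3, 4, -1)
  hex 5: (-2, 3, -1)
  hex 6: (-1, 3, -2)
  hex 7: (0, 3, -3)
  hex 8: (1, 3, -4)
  hex 9: (2, 3, -5)
  hex 10: (3, 3, -6)
  hex 11: (3, 4, -7)
  hex 12: (3, 5, -8)
  hex 13: (3, 6, -9)
  hex 14: (3, 7, -10)
  hex 15: (3, 8, -11)
  hex 16: (2, 9, -11)
  hex 17: (1, 10, -11)
  hex 18: (0, 11, -11)
  hex 19: (-1, 12, -11)
  hex 20: (-2, 13, -11)
  hex 21: (-3, 13, -10)
  hex 22: (-4, 13, -9)
  hex 23: (-5, 13, -8)
  hex 24: (-6, 13, -7)
  hex 25: (-7, 13, -6)
  hex 26: (-7, 12, -5)
  hex 27: (-7, 11, -4)
  hex 28: (-7, 10, -3)
  hex 29: (-7, 9, -2)
Sorted: 30 hexes.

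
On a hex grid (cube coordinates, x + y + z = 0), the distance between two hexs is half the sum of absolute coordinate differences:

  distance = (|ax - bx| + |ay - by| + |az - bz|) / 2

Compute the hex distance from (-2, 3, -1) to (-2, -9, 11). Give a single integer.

|ax - bx| = |-2 - (-2)| = 0
|ay - by| = |3 - (-9)| = 12
|az - bz| = |-1 - 11| = 12
distance = (0 + 12 + 12) / 2 = 24 / 2 = 12

Answer: 12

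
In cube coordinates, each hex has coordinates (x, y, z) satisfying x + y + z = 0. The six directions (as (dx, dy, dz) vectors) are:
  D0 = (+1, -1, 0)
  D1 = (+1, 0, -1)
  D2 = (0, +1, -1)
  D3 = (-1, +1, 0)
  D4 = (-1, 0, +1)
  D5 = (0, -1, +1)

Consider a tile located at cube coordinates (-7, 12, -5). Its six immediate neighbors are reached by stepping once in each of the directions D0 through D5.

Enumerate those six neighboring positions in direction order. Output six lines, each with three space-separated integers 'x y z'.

Answer: -6 11 -5
-6 12 -6
-7 13 -6
-8 13 -5
-8 12 -4
-7 11 -4

Derivation:
Center: (-7, 12, -5). Add each direction:
  D0: (-7, 12, -5) + (1, -1, 0) = (-6, 11, -5)
  D1: (-7, 12, -5) + (1, 0, -1) = (-6, 12, -6)
  D2: (-7, 12, -5) + (0, 1, -1) = (-7, 13, -6)
  D3: (-7, 12, -5) + (-1, 1, 0) = (-8, 13, -5)
  D4: (-7, 12, -5) + (-1, 0, 1) = (-8, 12, -4)
  D5: (-7, 12, -5) + (0, -1, 1) = (-7, 11, -4)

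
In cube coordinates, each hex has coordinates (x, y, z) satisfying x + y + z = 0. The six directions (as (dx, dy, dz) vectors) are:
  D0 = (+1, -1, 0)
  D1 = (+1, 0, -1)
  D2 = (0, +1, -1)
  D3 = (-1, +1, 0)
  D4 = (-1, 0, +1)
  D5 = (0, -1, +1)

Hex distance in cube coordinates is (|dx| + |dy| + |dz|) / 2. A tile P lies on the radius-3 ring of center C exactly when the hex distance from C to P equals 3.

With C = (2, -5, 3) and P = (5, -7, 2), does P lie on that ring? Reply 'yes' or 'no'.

Answer: yes

Derivation:
|px - cx| = |5 - 2| = 3
|py - cy| = |-7 - (-5)| = 2
|pz - cz| = |2 - 3| = 1
distance = (3+2+1)/2 = 6/2 = 3
radius = 3; distance == radius -> yes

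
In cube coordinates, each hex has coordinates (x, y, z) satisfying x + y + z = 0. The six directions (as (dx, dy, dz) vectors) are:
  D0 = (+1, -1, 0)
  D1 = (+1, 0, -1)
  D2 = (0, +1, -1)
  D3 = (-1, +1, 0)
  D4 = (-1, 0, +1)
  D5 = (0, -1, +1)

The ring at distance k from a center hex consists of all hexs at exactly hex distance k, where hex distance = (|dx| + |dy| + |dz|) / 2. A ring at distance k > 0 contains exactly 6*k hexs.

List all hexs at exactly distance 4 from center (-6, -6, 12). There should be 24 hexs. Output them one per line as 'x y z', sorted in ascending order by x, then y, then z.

Walk ring at distance 4 from (-6, -6, 12):
Start at center + D4*4 = (-10, -6, 16)
  hex 0: (-10, -6, 16)
  hex 1: (-9, -7, 16)
  hex 2: (-8, -8, 16)
  hex 3: (-7, -9, 16)
  hex 4: (-6, -10, 16)
  hex 5: (-5, -10, 15)
  hex 6: (-4, -10, 14)
  hex 7: (-3, -10, 13)
  hex 8: (-2, -10, 12)
  hex 9: (-2, -9, 11)
  hex 10: (-2, -8, 10)
  hex 11: (-2, -7, 9)
  hex 12: (-2, -6, 8)
  hex 13: (-3, -5, 8)
  hex 14: (-4, -4, 8)
  hex 15: (-5, -3, 8)
  hex 16: (-6, -2, 8)
  hex 17: (-7, -2, 9)
  hex 18: (-8, -2, 10)
  hex 19: (-9, -2, 11)
  hex 20: (-10, -2, 12)
  hex 21: (-10, -3, 13)
  hex 22: (-10, -4, 14)
  hex 23: (-10, -5, 15)
Sorted: 24 hexes.

Answer: -10 -6 16
-10 -5 15
-10 -4 14
-10 -3 13
-10 -2 12
-9 -7 16
-9 -2 11
-8 -8 16
-8 -2 10
-7 -9 16
-7 -2 9
-6 -10 16
-6 -2 8
-5 -10 15
-5 -3 8
-4 -10 14
-4 -4 8
-3 -10 13
-3 -5 8
-2 -10 12
-2 -9 11
-2 -8 10
-2 -7 9
-2 -6 8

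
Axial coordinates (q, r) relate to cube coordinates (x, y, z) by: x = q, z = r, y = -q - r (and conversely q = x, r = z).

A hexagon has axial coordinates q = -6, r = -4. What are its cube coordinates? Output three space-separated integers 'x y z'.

Answer: -6 10 -4

Derivation:
x = q = -6
z = r = -4
y = -x - z = -(-6) - (-4) = 10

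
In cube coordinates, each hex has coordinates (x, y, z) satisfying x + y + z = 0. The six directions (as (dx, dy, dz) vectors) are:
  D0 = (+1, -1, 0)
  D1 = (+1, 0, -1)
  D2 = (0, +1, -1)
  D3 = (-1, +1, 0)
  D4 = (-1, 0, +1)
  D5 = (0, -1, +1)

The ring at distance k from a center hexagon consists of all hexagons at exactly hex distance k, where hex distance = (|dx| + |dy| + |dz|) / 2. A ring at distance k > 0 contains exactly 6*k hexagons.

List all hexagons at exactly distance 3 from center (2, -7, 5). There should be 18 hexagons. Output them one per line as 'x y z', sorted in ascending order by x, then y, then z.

Answer: -1 -7 8
-1 -6 7
-1 -5 6
-1 -4 5
0 -8 8
0 -4 4
1 -9 8
1 -4 3
2 -10 8
2 -4 2
3 -10 7
3 -5 2
4 -10 6
4 -6 2
5 -10 5
5 -9 4
5 -8 3
5 -7 2

Derivation:
Walk ring at distance 3 from (2, -7, 5):
Start at center + D4*3 = (-1, -7, 8)
  hex 0: (-1, -7, 8)
  hex 1: (0, -8, 8)
  hex 2: (1, -9, 8)
  hex 3: (2, -10, 8)
  hex 4: (3, -10, 7)
  hex 5: (4, -10, 6)
  hex 6: (5, -10, 5)
  hex 7: (5, -9, 4)
  hex 8: (5, -8, 3)
  hex 9: (5, -7, 2)
  hex 10: (4, -6, 2)
  hex 11: (3, -5, 2)
  hex 12: (2, -4, 2)
  hex 13: (1, -4, 3)
  hex 14: (0, -4, 4)
  hex 15: (-1, -4, 5)
  hex 16: (-1, -5, 6)
  hex 17: (-1, -6, 7)
Sorted: 18 hexes.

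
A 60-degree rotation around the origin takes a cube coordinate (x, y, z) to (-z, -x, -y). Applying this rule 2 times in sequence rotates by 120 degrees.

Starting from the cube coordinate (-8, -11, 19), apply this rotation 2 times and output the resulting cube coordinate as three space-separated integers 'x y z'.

Answer: -11 19 -8

Derivation:
Start: (-8, -11, 19)
Step 1: (-8, -11, 19) -> (-(19), -(-8), -(-11)) = (-19, 8, 11)
Step 2: (-19, 8, 11) -> (-(11), -(-19), -(8)) = (-11, 19, -8)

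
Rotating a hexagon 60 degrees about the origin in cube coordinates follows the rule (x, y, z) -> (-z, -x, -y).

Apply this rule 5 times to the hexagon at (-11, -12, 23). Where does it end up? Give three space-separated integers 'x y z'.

Answer: 12 -23 11

Derivation:
Start: (-11, -12, 23)
Step 1: (-11, -12, 23) -> (-(23), -(-11), -(-12)) = (-23, 11, 12)
Step 2: (-23, 11, 12) -> (-(12), -(-23), -(11)) = (-12, 23, -11)
Step 3: (-12, 23, -11) -> (-(-11), -(-12), -(23)) = (11, 12, -23)
Step 4: (11, 12, -23) -> (-(-23), -(11), -(12)) = (23, -11, -12)
Step 5: (23, -11, -12) -> (-(-12), -(23), -(-11)) = (12, -23, 11)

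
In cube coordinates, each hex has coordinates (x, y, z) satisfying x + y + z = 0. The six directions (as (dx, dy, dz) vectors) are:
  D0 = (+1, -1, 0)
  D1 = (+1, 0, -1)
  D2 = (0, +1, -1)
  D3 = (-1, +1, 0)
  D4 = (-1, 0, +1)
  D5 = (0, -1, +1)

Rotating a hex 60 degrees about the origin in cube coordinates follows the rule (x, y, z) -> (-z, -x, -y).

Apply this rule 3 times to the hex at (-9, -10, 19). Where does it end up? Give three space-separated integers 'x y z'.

Start: (-9, -10, 19)
Step 1: (-9, -10, 19) -> (-(19), -(-9), -(-10)) = (-19, 9, 10)
Step 2: (-19, 9, 10) -> (-(10), -(-19), -(9)) = (-10, 19, -9)
Step 3: (-10, 19, -9) -> (-(-9), -(-10), -(19)) = (9, 10, -19)

Answer: 9 10 -19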